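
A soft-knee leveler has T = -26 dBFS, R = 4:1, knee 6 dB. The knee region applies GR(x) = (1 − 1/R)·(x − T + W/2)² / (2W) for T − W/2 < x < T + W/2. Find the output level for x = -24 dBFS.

-25.5625 dBFS

x − T + W/2 = -24 − (-26) + 3 = 5.
GR = (1 − 1/4) × 5² / 12 = 0.75 × 25 / 12 = 1.5625 dB.
Output = -24 − 1.5625 = -25.5625 dBFS.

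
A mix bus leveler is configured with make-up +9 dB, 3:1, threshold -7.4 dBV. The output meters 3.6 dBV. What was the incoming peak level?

Remove make-up: 3.6 − 9 = -5.4 dBV.
That's 2 dB above the -7.4 dBV threshold.
Before 3:1 compression the overshoot was 2 × 3 = 6 dB, so input = -7.4 + 6 = -1.4 dBV.

-1.4 dBV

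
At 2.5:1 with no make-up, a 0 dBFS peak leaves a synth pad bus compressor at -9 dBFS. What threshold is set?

-15 dBFS

Let T be the threshold. Output overshoot = (input overshoot)/R, so -9 − T = (0 − T)/2.5.
2.5·(-9 − T) = 0 − T → 1.5·T = -22.5 − 0 = -22.5.
T = -22.5/1.5 = -15 dBFS.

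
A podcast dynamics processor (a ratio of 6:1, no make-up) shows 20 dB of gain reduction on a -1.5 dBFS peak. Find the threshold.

Let T be the threshold. Output overshoot = (input overshoot)/R, so -21.5 − T = (-1.5 − T)/6.
6·(-21.5 − T) = -1.5 − T → 5·T = -129 − (-1.5) = -127.5.
T = -127.5/5 = -25.5 dBFS.

-25.5 dBFS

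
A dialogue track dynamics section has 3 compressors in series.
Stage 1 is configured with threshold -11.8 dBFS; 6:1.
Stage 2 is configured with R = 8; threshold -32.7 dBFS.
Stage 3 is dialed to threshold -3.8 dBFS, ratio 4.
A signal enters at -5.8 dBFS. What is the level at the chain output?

Stage 1: -5.8 dBFS is 6 dB over -11.8 dBFS; at 6:1 that becomes 1 dB over, giving -10.8 dBFS.
Stage 2: 21.9 dB above -32.7 dBFS, reduced 8:1 to 2.7375 dB above → -29.9625 dBFS.
Stage 3: below threshold (-29.9625 ≤ -3.8); passes unchanged; output -29.9625 dBFS.

-29.9625 dBFS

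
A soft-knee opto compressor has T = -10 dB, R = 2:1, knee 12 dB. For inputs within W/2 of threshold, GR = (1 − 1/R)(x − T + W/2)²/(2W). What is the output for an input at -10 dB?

-10.75 dB

x − T + W/2 = -10 − (-10) + 6 = 6.
GR = (1 − 1/2) × 6² / 24 = 0.5 × 36 / 24 = 0.75 dB.
Output = -10 − 0.75 = -10.75 dB.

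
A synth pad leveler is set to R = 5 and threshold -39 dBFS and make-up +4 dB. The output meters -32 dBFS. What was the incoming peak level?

Before make-up, the level was -32 − 4 = -36 dBFS.
Post-compression overshoot = -36 − (-39) = 3 dB.
Input overshoot = R × output overshoot = 15 dB → input = -39 + 15 = -24 dBFS.

-24 dBFS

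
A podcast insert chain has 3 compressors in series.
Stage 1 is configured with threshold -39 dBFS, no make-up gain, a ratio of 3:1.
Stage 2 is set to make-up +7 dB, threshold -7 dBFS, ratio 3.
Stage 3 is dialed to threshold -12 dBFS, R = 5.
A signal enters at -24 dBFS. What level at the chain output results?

-27 dBFS

Stage 1: overshoot 15 dB → 15/3 = 5 dB → -34 dBFS.
Stage 2: -34 dBFS is at or below the -7 dBFS threshold — no compression; make-up brings it to -27 dBFS.
Stage 3: -27 dBFS ≤ -12 dBFS, so stage 3 doesn't engage; output -27 dBFS.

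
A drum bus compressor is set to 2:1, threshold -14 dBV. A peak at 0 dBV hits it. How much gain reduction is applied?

0 dBV exceeds the threshold by 14 dB.
A 2:1 ratio leaves 7 dB of that excess.
GR = overshoot in − overshoot out = 14 − 7 = 7 dB.

7 dB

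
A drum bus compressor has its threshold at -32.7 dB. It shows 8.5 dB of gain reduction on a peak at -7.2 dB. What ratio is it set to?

1.5:1

Input overshoot = -7.2 − (-32.7) = 25.5 dB.
Output overshoot = 25.5 − 8.5 = 17 dB.
Ratio = input overshoot / output overshoot = 25.5 / 17 = 1.5.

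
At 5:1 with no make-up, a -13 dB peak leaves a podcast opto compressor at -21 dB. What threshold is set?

Gain reduction = -13 − (-21) = 8 dB; output overshoot = GR / (R − 1) = 8 / 4 = 2 dB.
Threshold = output − output overshoot = -21 − 2 = -23 dB.

-23 dB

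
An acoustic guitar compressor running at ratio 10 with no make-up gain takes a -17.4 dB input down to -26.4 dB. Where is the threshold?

-27.4 dB

Gain reduction = -17.4 − (-26.4) = 9 dB; output overshoot = GR / (R − 1) = 9 / 9 = 1 dB.
Threshold = output − output overshoot = -26.4 − 1 = -27.4 dB.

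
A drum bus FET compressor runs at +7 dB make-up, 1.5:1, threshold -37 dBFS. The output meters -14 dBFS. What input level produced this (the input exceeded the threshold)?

-13 dBFS

Before make-up, the level was -14 − 7 = -21 dBFS.
That's 16 dB above the -37 dBFS threshold.
Before 1.5:1 compression the overshoot was 16 × 1.5 = 24 dB, so input = -37 + 24 = -13 dBFS.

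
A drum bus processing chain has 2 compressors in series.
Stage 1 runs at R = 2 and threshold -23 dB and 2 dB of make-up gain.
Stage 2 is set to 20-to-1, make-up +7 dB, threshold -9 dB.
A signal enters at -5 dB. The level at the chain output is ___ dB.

Stage 1: overshoot 18 dB → 18/2 = 9 dB → -14 dB; +2 dB make-up → -12 dB.
Stage 2: -12 dB is at or below the -9 dB threshold — no compression; make-up brings it to -5 dB.

-5 dB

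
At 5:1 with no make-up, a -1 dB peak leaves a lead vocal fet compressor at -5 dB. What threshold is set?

Let T be the threshold. Output overshoot = (input overshoot)/R, so -5 − T = (-1 − T)/5.
5·(-5 − T) = -1 − T → 4·T = -25 − (-1) = -24.
T = -24/4 = -6 dB.

-6 dB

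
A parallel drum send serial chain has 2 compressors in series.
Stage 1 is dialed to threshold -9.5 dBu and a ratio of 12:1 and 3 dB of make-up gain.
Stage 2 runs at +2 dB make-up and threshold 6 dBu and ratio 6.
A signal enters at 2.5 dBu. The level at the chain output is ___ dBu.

-3.5 dBu

Stage 1: 2.5 dBu is 12 dB over -9.5 dBu; at 12:1 that becomes 1 dB over, giving -8.5 dBu; +3 dB make-up → -5.5 dBu.
Stage 2: below threshold (-5.5 ≤ 6); passes unchanged; make-up brings it to -3.5 dBu.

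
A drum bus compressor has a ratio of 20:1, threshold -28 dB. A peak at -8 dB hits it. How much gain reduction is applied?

19 dB

Overshoot = -8 − (-28) = 20 dB.
A 20:1 ratio leaves 1 dB of that excess.
So the signal is attenuated by 20 − 1 = 19 dB.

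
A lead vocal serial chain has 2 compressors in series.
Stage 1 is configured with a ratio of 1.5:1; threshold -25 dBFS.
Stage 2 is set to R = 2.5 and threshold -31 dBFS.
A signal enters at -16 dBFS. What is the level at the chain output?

-26.2 dBFS

Stage 1: -16 dBFS is 9 dB over -25 dBFS; at 1.5:1 that becomes 6 dB over, giving -19 dBFS.
Stage 2: overshoot 12 dB → 12/2.5 = 4.8 dB → -26.2 dBFS.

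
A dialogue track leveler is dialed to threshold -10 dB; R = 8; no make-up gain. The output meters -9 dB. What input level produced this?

Post-compression overshoot = -9 − (-10) = 1 dB.
Before 8:1 compression the overshoot was 1 × 8 = 8 dB, so input = -10 + 8 = -2 dB.

-2 dB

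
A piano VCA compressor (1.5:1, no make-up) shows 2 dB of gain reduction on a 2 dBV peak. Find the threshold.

Let T be the threshold. Output overshoot = (input overshoot)/R, so 0 − T = (2 − T)/1.5.
1.5·(0 − T) = 2 − T → 0.5·T = 0 − 2 = -2.
T = -2/0.5 = -4 dBV.

-4 dBV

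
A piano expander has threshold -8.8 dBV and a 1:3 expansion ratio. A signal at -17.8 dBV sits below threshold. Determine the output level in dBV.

-35.8 dBV

Undershoot = (-8.8) − (-17.8) = 9 dB.
At 1:3, that expands to 27 dB under threshold.
Output = -8.8 − 27 = -35.8 dBV.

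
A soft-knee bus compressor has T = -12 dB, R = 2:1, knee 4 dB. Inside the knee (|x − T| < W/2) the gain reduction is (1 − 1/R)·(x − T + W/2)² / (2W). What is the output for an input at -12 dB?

x − T + W/2 = -12 − (-12) + 2 = 2.
GR = (1 − 1/2) × 2² / 8 = 0.5 × 4 / 8 = 0.25 dB.
Output = -12 − 0.25 = -12.25 dB.

-12.25 dB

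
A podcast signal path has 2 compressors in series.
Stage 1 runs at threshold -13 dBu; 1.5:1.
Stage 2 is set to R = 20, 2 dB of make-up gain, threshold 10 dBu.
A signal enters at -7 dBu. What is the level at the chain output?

Stage 1: -7 dBu is 6 dB over -13 dBu; at 1.5:1 that becomes 4 dB over, giving -9 dBu.
Stage 2: below threshold (-9 ≤ 10); passes unchanged; make-up brings it to -7 dBu.

-7 dBu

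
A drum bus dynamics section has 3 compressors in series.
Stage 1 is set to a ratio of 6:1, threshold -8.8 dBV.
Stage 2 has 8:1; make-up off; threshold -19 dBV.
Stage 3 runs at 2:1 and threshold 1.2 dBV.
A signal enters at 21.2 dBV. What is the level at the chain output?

-17.1 dBV

Stage 1: 21.2 dBV is 30 dB over -8.8 dBV; at 6:1 that becomes 5 dB over, giving -3.8 dBV.
Stage 2: -3.8 dBV is 15.2 dB over -19 dBV; at 8:1 that becomes 1.9 dB over, giving -17.1 dBV.
Stage 3: -17.1 dBV ≤ 1.2 dBV, so stage 3 doesn't engage; output -17.1 dBV.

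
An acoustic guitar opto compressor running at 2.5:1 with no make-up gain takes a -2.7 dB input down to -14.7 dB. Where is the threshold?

-22.7 dB

Gain reduction = -2.7 − (-14.7) = 12 dB; output overshoot = GR / (R − 1) = 12 / 1.5 = 8 dB.
Threshold = output − output overshoot = -14.7 − 8 = -22.7 dB.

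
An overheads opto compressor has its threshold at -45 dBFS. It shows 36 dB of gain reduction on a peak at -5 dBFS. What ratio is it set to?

10:1

Input overshoot = -5 − (-45) = 40 dB.
Output overshoot = 40 − 36 = 4 dB.
Ratio = input overshoot / output overshoot = 40 / 4 = 10.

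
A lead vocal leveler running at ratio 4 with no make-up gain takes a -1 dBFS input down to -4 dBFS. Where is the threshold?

Input is 4 dB above T (since output overshoot × R = input overshoot: (-4 − T)·4 = -1 − T gives T = -5 dBFS).
Check: -5 + (-1 − (-5))/4 = -5 + 1 = -4 dBFS. ✓

-5 dBFS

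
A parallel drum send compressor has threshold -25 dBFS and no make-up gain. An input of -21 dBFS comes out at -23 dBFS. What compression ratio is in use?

Input overshoot = -21 − (-25) = 4 dB; output overshoot = -23 − (-25) = 2 dB.
Ratio = 4 / 2 = 2.

2:1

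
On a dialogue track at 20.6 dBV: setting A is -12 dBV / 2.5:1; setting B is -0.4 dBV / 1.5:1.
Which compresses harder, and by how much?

A, by 12.56 dB

A: overshoot 32.6 dB → output overshoot 13.04 dB → GR 19.56 dB.
B: overshoot 21 dB → output overshoot 14 dB → GR 7 dB.
A applies 12.56 dB more gain reduction.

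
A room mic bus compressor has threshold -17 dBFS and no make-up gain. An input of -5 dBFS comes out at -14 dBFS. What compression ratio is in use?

4:1

Input overshoot = -5 − (-17) = 12 dB; output overshoot = -14 − (-17) = 3 dB.
Ratio = 12 / 3 = 4.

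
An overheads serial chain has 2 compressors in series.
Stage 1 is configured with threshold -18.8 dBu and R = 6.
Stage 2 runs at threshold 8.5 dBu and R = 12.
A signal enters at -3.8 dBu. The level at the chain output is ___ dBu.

-16.3 dBu

Stage 1: 15 dB above -18.8 dBu, reduced 6:1 to 2.5 dB above → -16.3 dBu.
Stage 2: -16.3 dBu is at or below the 8.5 dBu threshold — no compression; output -16.3 dBu.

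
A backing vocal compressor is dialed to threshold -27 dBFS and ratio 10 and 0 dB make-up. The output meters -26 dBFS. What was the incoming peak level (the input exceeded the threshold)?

-17 dBFS

That's 1 dB above the -27 dBFS threshold.
Input overshoot = R × output overshoot = 10 dB → input = -27 + 10 = -17 dBFS.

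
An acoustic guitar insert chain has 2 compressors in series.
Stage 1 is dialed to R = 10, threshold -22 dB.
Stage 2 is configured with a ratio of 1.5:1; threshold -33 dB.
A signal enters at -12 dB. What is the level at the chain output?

-25 dB

Stage 1: -12 dB is 10 dB over -22 dB; at 10:1 that becomes 1 dB over, giving -21 dB.
Stage 2: overshoot 12 dB → 12/1.5 = 8 dB → -25 dB.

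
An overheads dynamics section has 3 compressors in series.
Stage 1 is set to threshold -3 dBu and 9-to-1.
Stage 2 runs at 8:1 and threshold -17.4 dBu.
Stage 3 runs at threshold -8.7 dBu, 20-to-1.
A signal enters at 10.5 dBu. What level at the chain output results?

Stage 1: 13.5 dB above -3 dBu, reduced 9:1 to 1.5 dB above → -1.5 dBu.
Stage 2: -1.5 dBu is 15.9 dB over -17.4 dBu; at 8:1 that becomes 1.9875 dB over, giving -15.4125 dBu.
Stage 3: below threshold (-15.4125 ≤ -8.7); passes unchanged; output -15.4125 dBu.

-15.4125 dBu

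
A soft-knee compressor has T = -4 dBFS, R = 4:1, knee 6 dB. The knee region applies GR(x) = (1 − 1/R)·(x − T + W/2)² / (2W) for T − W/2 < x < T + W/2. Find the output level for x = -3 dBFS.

-4 dBFS

x − T + W/2 = -3 − (-4) + 3 = 4.
GR = (1 − 1/4) × 4² / 12 = 0.75 × 16 / 12 = 1 dB.
Output = -3 − 1 = -4 dBFS.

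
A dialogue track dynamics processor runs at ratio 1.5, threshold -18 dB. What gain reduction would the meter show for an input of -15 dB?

-15 dB exceeds the threshold by 3 dB.
A 1.5:1 ratio leaves 2 dB of that excess.
Gain reduction = 3 − 2 = 1 dB.

1 dB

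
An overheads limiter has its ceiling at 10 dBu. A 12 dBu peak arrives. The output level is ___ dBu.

10 dBu

At ∞:1, everything above 10 dBu is held at the ceiling.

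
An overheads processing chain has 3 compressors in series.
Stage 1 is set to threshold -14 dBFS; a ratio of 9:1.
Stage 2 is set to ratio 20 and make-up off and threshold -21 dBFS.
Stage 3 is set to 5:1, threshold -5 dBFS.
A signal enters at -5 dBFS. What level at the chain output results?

-20.6 dBFS

Stage 1: 9 dB above -14 dBFS, reduced 9:1 to 1 dB above → -13 dBFS.
Stage 2: 8 dB above -21 dBFS, reduced 20:1 to 0.4 dB above → -20.6 dBFS.
Stage 3: below threshold (-20.6 ≤ -5); passes unchanged; output -20.6 dBFS.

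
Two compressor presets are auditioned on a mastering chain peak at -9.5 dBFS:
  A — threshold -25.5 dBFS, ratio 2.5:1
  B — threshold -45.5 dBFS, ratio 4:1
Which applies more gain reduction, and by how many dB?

B, by 17.4 dB

A: GR = 16 − 16/2.5 = 9.6 dB.
B: GR = 36 − 36/4 = 27 dB.
Difference: 17.4 dB in favour of B.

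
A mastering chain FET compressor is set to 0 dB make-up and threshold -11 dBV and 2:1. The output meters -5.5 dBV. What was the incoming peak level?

Post-compression overshoot = -5.5 − (-11) = 5.5 dB.
Input overshoot = R × output overshoot = 11 dB → input = -11 + 11 = 0 dBV.

0 dBV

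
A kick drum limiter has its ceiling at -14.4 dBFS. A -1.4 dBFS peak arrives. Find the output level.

-14.4 dBFS

The limiter clamps the peak to its -14.4 dBFS ceiling.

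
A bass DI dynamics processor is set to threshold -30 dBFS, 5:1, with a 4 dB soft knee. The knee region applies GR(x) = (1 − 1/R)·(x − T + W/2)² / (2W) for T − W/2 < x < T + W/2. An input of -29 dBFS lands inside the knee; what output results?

x − T + W/2 = -29 − (-30) + 2 = 3.
GR = (1 − 1/5) × 3² / 8 = 0.8 × 9 / 8 = 0.9 dB.
Output = -29 − 0.9 = -29.9 dBFS.

-29.9 dBFS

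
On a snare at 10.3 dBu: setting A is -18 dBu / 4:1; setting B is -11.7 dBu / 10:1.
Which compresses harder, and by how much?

A, by 1.425 dB

A: 28.3 dB over, compressed to 7.075 dB over, so 21.225 dB of GR.
B: 22 dB over, compressed to 2.2 dB over, so 19.8 dB of GR.
A reduces 1.425 dB more.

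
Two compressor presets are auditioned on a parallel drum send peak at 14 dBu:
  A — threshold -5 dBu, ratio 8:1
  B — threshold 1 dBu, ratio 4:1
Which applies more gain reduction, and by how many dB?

A, by 6.875 dB

A: overshoot 19 dB → output overshoot 2.375 dB → GR 16.625 dB.
B: overshoot 13 dB → output overshoot 3.25 dB → GR 9.75 dB.
Difference: 6.875 dB in favour of A.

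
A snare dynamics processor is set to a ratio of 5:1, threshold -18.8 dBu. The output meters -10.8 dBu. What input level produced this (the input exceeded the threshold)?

21.2 dBu

Post-compression overshoot = -10.8 − (-18.8) = 8 dB.
Input overshoot = R × output overshoot = 40 dB → input = -18.8 + 40 = 21.2 dBu.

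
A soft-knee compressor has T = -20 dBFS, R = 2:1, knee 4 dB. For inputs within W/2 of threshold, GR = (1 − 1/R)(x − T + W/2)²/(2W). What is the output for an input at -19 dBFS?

-19.5625 dBFS

x − T + W/2 = -19 − (-20) + 2 = 3.
GR = (1 − 1/2) × 3² / 8 = 0.5 × 9 / 8 = 0.5625 dB.
Output = -19 − 0.5625 = -19.5625 dBFS.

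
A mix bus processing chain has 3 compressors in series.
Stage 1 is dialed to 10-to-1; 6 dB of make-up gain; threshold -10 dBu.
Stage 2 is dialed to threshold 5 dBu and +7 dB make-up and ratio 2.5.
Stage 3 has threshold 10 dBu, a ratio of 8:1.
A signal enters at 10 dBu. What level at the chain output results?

Stage 1: overshoot 20 dB → 20/10 = 2 dB → -8 dBu; +6 dB make-up → -2 dBu.
Stage 2: -2 dBu is at or below the 5 dBu threshold — no compression; make-up brings it to 5 dBu.
Stage 3: below threshold (5 ≤ 10); passes unchanged; output 5 dBu.

5 dBu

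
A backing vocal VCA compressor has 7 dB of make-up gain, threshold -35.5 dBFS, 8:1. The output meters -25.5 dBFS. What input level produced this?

-11.5 dBFS

Remove make-up: -25.5 − 7 = -32.5 dBFS.
The compressed level sits -32.5 − (-35.5) = 3 dB over threshold.
Before 8:1 compression the overshoot was 3 × 8 = 24 dB, so input = -35.5 + 24 = -11.5 dBFS.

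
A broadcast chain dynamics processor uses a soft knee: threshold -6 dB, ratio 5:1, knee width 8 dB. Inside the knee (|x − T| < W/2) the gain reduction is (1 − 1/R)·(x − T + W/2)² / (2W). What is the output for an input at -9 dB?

-9.05 dB

x − T + W/2 = -9 − (-6) + 4 = 1.
GR = (1 − 1/5) × 1² / 16 = 0.8 × 1 / 16 = 0.05 dB.
Output = -9 − 0.05 = -9.05 dB.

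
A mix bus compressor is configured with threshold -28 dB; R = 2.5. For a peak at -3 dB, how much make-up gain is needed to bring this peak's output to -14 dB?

4 dB

The peak compresses to -28 + 25/2.5 = -18 dB.
To reach -14 dB requires -14 − (-18) = 4 dB of make-up.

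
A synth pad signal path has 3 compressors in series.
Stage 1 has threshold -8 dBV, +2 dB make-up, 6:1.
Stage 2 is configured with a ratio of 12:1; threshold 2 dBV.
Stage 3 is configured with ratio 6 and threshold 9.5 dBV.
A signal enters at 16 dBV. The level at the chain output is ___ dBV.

-2 dBV

Stage 1: 24 dB above -8 dBV, reduced 6:1 to 4 dB above → -4 dBV; +2 dB make-up → -2 dBV.
Stage 2: -2 dBV is at or below the 2 dBV threshold — no compression; output -2 dBV.
Stage 3: -2 dBV is at or below the 9.5 dBV threshold — no compression; output -2 dBV.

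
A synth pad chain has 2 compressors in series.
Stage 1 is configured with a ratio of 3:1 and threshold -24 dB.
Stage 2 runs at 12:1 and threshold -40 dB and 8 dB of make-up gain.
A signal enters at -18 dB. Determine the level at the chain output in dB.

Stage 1: -18 dB is 6 dB over -24 dB; at 3:1 that becomes 2 dB over, giving -22 dB.
Stage 2: -22 dB is 18 dB over -40 dB; at 12:1 that becomes 1.5 dB over, giving -38.5 dB; +8 dB make-up → -30.5 dB.

-30.5 dB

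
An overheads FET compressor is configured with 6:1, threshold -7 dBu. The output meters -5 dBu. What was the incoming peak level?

That's 2 dB above the -7 dBu threshold.
Before 6:1 compression the overshoot was 2 × 6 = 12 dB, so input = -7 + 12 = 5 dBu.

5 dBu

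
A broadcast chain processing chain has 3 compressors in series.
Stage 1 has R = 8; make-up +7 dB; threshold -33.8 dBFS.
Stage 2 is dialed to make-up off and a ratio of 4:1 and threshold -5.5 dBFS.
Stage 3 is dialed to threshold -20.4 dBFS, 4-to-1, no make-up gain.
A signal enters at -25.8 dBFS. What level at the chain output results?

-25.8 dBFS

Stage 1: 8 dB above -33.8 dBFS, reduced 8:1 to 1 dB above → -32.8 dBFS; +7 dB make-up → -25.8 dBFS.
Stage 2: -25.8 dBFS is at or below the -5.5 dBFS threshold — no compression; output -25.8 dBFS.
Stage 3: below threshold (-25.8 ≤ -20.4); passes unchanged; output -25.8 dBFS.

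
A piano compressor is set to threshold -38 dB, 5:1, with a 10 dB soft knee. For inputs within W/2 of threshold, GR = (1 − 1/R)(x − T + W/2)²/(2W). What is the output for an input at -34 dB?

x − T + W/2 = -34 − (-38) + 5 = 9.
GR = (1 − 1/5) × 9² / 20 = 0.8 × 81 / 20 = 3.24 dB.
Output = -34 − 3.24 = -37.24 dB.

-37.24 dB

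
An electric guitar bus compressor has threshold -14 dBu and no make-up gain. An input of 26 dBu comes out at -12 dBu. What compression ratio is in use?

Input overshoot = 26 − (-14) = 40 dB; output overshoot = -12 − (-14) = 2 dB.
Ratio = 40 / 2 = 20.

20:1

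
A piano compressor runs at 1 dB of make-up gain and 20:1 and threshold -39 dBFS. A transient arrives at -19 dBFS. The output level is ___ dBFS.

-37 dBFS

Overshoot: -19 − (-39) = 20 dB.
The 20 dB excess becomes 1 dB after 20:1 reduction.
Output = -39 + 1 = -38 dBFS; make-up adds 1 dB, giving -37 dBFS.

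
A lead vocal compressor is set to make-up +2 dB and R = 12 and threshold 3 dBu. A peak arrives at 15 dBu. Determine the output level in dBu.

15 dBu sits 12 dB over threshold.
The 12 dB excess becomes 1 dB after 12:1 reduction.
Output = 3 + 1 = 4 dBu; make-up adds 2 dB, giving 6 dBu.

6 dBu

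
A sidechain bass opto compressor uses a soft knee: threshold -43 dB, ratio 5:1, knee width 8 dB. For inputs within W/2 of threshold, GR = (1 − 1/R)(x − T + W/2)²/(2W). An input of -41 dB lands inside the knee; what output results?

x − T + W/2 = -41 − (-43) + 4 = 6.
GR = (1 − 1/5) × 6² / 16 = 0.8 × 36 / 16 = 1.8 dB.
Output = -41 − 1.8 = -42.8 dB.

-42.8 dB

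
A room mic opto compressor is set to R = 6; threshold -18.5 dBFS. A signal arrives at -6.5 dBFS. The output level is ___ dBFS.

-6.5 dBFS sits 12 dB over threshold.
The 12 dB excess becomes 2 dB after 6:1 reduction.
That puts the output at -16.5 dBFS.

-16.5 dBFS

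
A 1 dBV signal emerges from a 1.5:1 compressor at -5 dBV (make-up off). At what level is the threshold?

Gain reduction = 1 − (-5) = 6 dB; output overshoot = GR / (R − 1) = 6 / 0.5 = 12 dB.
Threshold = output − output overshoot = -5 − 12 = -17 dBV.

-17 dBV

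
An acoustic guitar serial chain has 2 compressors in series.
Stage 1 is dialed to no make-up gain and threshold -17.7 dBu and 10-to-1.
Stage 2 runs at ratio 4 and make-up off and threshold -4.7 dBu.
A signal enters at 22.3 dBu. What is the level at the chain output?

Stage 1: 22.3 dBu is 40 dB over -17.7 dBu; at 10:1 that becomes 4 dB over, giving -13.7 dBu.
Stage 2: -13.7 dBu ≤ -4.7 dBu, so stage 2 doesn't engage; output -13.7 dBu.

-13.7 dBu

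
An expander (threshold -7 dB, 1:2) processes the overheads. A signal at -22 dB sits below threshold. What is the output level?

-37 dB

Below threshold, a 1:2 expander applies gain = (2−1)×(T − x) of attenuation.
(2−1) × 15 = 15 dB, so output = -22 − 15 = -37 dB.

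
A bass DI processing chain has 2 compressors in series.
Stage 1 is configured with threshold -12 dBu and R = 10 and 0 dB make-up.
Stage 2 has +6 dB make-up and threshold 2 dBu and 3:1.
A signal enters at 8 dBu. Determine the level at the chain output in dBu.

Stage 1: 20 dB above -12 dBu, reduced 10:1 to 2 dB above → -10 dBu.
Stage 2: -10 dBu ≤ 2 dBu, so stage 2 doesn't engage; make-up brings it to -4 dBu.

-4 dBu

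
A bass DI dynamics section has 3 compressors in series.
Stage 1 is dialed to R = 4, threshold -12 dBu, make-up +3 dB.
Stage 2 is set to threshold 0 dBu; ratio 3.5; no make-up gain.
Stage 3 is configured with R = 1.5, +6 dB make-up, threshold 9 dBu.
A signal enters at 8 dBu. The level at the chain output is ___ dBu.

2 dBu

Stage 1: 20 dB above -12 dBu, reduced 4:1 to 5 dB above → -7 dBu; +3 dB make-up → -4 dBu.
Stage 2: -4 dBu is at or below the 0 dBu threshold — no compression; output -4 dBu.
Stage 3: -4 dBu ≤ 9 dBu, so stage 3 doesn't engage; make-up brings it to 2 dBu.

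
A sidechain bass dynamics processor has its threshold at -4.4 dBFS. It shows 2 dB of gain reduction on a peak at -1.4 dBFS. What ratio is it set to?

3:1

Input overshoot = -1.4 − (-4.4) = 3 dB.
Output overshoot = 3 − 2 = 1 dB.
Ratio = input overshoot / output overshoot = 3 / 1 = 3.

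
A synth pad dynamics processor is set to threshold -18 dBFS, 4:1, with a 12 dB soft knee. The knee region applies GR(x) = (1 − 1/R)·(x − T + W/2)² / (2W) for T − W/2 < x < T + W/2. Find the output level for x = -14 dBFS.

x − T + W/2 = -14 − (-18) + 6 = 10.
GR = (1 − 1/4) × 10² / 24 = 0.75 × 100 / 24 = 3.125 dB.
Output = -14 − 3.125 = -17.125 dBFS.

-17.125 dBFS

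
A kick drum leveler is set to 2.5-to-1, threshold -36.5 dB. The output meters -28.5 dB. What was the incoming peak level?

The compressed level sits -28.5 − (-36.5) = 8 dB over threshold.
Before 2.5:1 compression the overshoot was 8 × 2.5 = 20 dB, so input = -36.5 + 20 = -16.5 dB.

-16.5 dB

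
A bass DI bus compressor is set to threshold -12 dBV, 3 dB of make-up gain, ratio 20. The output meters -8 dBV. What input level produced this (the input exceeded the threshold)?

Remove make-up: -8 − 3 = -11 dBV.
That's 1 dB above the -12 dBV threshold.
Input overshoot = R × output overshoot = 20 dB → input = -12 + 20 = 8 dBV.

8 dBV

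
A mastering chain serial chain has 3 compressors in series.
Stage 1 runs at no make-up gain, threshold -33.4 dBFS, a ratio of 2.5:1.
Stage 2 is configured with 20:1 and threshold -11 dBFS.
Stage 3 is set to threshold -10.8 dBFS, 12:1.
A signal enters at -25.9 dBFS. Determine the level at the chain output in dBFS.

Stage 1: overshoot 7.5 dB → 7.5/2.5 = 3 dB → -30.4 dBFS.
Stage 2: below threshold (-30.4 ≤ -11); passes unchanged; output -30.4 dBFS.
Stage 3: -30.4 dBFS ≤ -10.8 dBFS, so stage 3 doesn't engage; output -30.4 dBFS.

-30.4 dBFS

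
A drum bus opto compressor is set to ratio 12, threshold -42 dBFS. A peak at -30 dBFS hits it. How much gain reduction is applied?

11 dB

-30 dBFS exceeds the threshold by 12 dB.
A 12:1 ratio leaves 1 dB of that excess.
Gain reduction = 12 − 1 = 11 dB.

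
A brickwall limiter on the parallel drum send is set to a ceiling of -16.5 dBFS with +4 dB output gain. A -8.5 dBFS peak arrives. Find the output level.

The limiter clamps the peak to its -16.5 dBFS ceiling.
Output gain then adds 4 dB: -16.5 + 4 = -12.5 dBFS.

-12.5 dBFS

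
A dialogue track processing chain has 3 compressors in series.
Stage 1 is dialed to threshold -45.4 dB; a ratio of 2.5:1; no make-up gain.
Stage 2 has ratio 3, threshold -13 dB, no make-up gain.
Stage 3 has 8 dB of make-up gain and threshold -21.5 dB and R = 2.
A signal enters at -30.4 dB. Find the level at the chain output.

-31.4 dB

Stage 1: 15 dB above -45.4 dB, reduced 2.5:1 to 6 dB above → -39.4 dB.
Stage 2: -39.4 dB ≤ -13 dB, so stage 2 doesn't engage; output -39.4 dB.
Stage 3: -39.4 dB ≤ -21.5 dB, so stage 3 doesn't engage; make-up brings it to -31.4 dB.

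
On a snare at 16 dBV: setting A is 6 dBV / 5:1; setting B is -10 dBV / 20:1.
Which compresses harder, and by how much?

B, by 16.7 dB

A: overshoot 10 dB → output overshoot 2 dB → GR 8 dB.
B: overshoot 26 dB → output overshoot 1.3 dB → GR 24.7 dB.
B applies 16.7 dB more gain reduction.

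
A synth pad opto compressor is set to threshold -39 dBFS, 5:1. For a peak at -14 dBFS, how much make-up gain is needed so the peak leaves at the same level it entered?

Without make-up, output = threshold + overshoot/5 = -39 + 5 = -34 dBFS.
Gap to target: 20 dB.

20 dB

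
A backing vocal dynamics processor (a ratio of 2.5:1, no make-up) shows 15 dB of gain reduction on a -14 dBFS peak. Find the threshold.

Input is 25 dB above T (since output overshoot × R = input overshoot: (-29 − T)·2.5 = -14 − T gives T = -39 dBFS).
Check: -39 + (-14 − (-39))/2.5 = -39 + 10 = -29 dBFS. ✓

-39 dBFS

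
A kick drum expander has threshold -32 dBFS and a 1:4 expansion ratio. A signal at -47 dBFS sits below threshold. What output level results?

Below threshold, a 1:4 expander applies gain = (4−1)×(T − x) of attenuation.
(4−1) × 15 = 45 dB, so output = -47 − 45 = -92 dBFS.

-92 dBFS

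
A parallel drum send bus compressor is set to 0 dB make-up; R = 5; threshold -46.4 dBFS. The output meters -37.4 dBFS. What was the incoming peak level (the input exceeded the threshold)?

-1.4 dBFS

That's 9 dB above the -46.4 dBFS threshold.
Undo the ratio: input overshoot = 9 × 5 = 45 dB, giving input = -1.4 dBFS.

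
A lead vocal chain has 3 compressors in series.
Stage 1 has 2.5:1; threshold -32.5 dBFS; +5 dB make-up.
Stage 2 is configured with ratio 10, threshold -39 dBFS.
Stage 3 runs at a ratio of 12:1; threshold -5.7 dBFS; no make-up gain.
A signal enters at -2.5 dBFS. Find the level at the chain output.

-36.65 dBFS

Stage 1: -2.5 dBFS is 30 dB over -32.5 dBFS; at 2.5:1 that becomes 12 dB over, giving -20.5 dBFS; +5 dB make-up → -15.5 dBFS.
Stage 2: 23.5 dB above -39 dBFS, reduced 10:1 to 2.35 dB above → -36.65 dBFS.
Stage 3: -36.65 dBFS is at or below the -5.7 dBFS threshold — no compression; output -36.65 dBFS.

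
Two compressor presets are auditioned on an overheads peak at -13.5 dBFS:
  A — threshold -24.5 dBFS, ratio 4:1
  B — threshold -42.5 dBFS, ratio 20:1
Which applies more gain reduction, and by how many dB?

A: GR = 11 − 11/4 = 8.25 dB.
B: GR = 29 − 29/20 = 27.55 dB.
Difference: 19.3 dB in favour of B.

B, by 19.3 dB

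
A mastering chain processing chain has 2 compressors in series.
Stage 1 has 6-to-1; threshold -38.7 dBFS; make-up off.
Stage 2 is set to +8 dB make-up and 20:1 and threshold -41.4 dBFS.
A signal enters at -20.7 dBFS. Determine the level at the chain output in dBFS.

-33.115 dBFS

Stage 1: 18 dB above -38.7 dBFS, reduced 6:1 to 3 dB above → -35.7 dBFS.
Stage 2: 5.7 dB above -41.4 dBFS, reduced 20:1 to 0.285 dB above → -41.115 dBFS; +8 dB make-up → -33.115 dBFS.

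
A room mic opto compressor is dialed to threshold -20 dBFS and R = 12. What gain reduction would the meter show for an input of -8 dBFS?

Overshoot = -8 − (-20) = 12 dB.
After 12:1 compression the overshoot becomes 12/12 = 1 dB.
So the signal is attenuated by 12 − 1 = 11 dB.

11 dB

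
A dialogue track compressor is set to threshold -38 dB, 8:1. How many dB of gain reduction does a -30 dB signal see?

-30 dB exceeds the threshold by 8 dB.
After 8:1 compression the overshoot becomes 8/8 = 1 dB.
GR = overshoot in − overshoot out = 8 − 1 = 7 dB.

7 dB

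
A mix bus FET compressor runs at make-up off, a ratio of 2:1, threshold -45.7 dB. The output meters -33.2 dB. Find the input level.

Post-compression overshoot = -33.2 − (-45.7) = 12.5 dB.
Input overshoot = R × output overshoot = 25 dB → input = -45.7 + 25 = -20.7 dB.

-20.7 dB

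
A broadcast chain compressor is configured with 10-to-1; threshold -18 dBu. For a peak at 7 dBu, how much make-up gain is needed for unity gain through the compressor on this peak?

Without make-up, output = threshold + overshoot/10 = -18 + 2.5 = -15.5 dBu.
Gap to target: 22.5 dB.

22.5 dB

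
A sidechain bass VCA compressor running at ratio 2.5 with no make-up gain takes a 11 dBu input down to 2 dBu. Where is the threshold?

-4 dBu

Input is 15 dB above T (since output overshoot × R = input overshoot: (2 − T)·2.5 = 11 − T gives T = -4 dBu).
Check: -4 + (11 − (-4))/2.5 = -4 + 6 = 2 dBu. ✓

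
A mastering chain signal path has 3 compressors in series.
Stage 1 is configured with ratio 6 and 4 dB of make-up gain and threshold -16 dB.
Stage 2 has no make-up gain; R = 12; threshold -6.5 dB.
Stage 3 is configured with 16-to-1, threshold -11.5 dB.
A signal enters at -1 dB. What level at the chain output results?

-11.375 dB

Stage 1: 15 dB above -16 dB, reduced 6:1 to 2.5 dB above → -13.5 dB; +4 dB make-up → -9.5 dB.
Stage 2: below threshold (-9.5 ≤ -6.5); passes unchanged; output -9.5 dB.
Stage 3: overshoot 2 dB → 2/16 = 0.125 dB → -11.375 dB.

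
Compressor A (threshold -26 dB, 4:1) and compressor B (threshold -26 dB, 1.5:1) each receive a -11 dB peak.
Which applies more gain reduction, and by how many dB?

A: GR = 15 − 15/4 = 11.25 dB.
B: GR = 15 − 15/1.5 = 5 dB.
A applies 6.25 dB more gain reduction.

A, by 6.25 dB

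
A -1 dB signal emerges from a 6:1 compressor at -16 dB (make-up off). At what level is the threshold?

-19 dB

Gain reduction = -1 − (-16) = 15 dB; output overshoot = GR / (R − 1) = 15 / 5 = 3 dB.
Threshold = output − output overshoot = -16 − 3 = -19 dB.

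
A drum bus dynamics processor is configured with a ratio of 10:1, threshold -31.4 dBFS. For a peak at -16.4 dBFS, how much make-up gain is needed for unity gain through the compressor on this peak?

Overshoot 15 dB → 15/10 = 1.5 dB after compression, so the compressed level is -31.4 + 1.5 = -29.9 dBFS.
Make-up = target − compressed = -16.4 − (-29.9) = 13.5 dB.

13.5 dB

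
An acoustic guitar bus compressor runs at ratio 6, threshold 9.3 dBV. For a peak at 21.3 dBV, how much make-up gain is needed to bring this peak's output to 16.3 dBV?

Overshoot 12 dB → 12/6 = 2 dB after compression, so the compressed level is 9.3 + 2 = 11.3 dBV.
Make-up = target − compressed = 16.3 − 11.3 = 5 dB.

5 dB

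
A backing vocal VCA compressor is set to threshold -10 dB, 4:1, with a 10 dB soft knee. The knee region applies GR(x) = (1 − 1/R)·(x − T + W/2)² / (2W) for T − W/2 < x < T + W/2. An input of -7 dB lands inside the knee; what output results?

x − T + W/2 = -7 − (-10) + 5 = 8.
GR = (1 − 1/4) × 8² / 20 = 0.75 × 64 / 20 = 2.4 dB.
Output = -7 − 2.4 = -9.4 dB.

-9.4 dB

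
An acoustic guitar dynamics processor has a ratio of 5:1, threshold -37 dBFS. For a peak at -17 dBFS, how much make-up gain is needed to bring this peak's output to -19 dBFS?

14 dB

Without make-up, output = threshold + overshoot/5 = -37 + 4 = -33 dBFS.
Gap to target: 14 dB.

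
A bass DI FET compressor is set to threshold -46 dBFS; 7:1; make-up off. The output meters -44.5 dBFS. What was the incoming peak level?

-35.5 dBFS

The compressed level sits -44.5 − (-46) = 1.5 dB over threshold.
Undo the ratio: input overshoot = 1.5 × 7 = 10.5 dB, giving input = -35.5 dBFS.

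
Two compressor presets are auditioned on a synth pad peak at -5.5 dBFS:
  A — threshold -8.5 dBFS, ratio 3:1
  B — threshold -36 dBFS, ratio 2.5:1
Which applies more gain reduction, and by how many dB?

B, by 16.3 dB

A: 3 dB over, compressed to 1 dB over, so 2 dB of GR.
B: 30.5 dB over, compressed to 12.2 dB over, so 18.3 dB of GR.
Difference: 16.3 dB in favour of B.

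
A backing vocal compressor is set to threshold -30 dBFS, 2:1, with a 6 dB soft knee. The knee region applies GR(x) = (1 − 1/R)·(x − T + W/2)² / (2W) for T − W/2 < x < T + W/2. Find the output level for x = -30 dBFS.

-30.375 dBFS

x − T + W/2 = -30 − (-30) + 3 = 3.
GR = (1 − 1/2) × 3² / 12 = 0.5 × 9 / 12 = 0.375 dB.
Output = -30 − 0.375 = -30.375 dBFS.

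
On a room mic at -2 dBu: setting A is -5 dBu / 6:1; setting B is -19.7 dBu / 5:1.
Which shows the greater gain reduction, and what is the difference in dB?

B, by 11.66 dB

A: 3 dB over, compressed to 0.5 dB over, so 2.5 dB of GR.
B: 17.7 dB over, compressed to 3.54 dB over, so 14.16 dB of GR.
Difference: 11.66 dB in favour of B.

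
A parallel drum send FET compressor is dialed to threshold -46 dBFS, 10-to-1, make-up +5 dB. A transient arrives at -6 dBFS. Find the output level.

-37 dBFS

-6 dBFS sits 40 dB over threshold.
At 10:1 the overshoot is divided by 10, leaving 4 dB above threshold.
That puts the output at -42 dBFS; make-up adds 5 dB, giving -37 dBFS.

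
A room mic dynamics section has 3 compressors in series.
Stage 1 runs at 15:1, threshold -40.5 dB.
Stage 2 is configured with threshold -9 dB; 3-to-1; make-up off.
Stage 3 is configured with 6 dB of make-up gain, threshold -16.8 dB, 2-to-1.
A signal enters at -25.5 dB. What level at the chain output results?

-33.5 dB

Stage 1: overshoot 15 dB → 15/15 = 1 dB → -39.5 dB.
Stage 2: -39.5 dB is at or below the -9 dB threshold — no compression; output -39.5 dB.
Stage 3: -39.5 dB ≤ -16.8 dB, so stage 3 doesn't engage; make-up brings it to -33.5 dB.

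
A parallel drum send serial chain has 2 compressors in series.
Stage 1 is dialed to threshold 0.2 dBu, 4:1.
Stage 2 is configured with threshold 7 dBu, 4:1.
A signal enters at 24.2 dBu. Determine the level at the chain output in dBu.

6.2 dBu

Stage 1: 24 dB above 0.2 dBu, reduced 4:1 to 6 dB above → 6.2 dBu.
Stage 2: below threshold (6.2 ≤ 7); passes unchanged; output 6.2 dBu.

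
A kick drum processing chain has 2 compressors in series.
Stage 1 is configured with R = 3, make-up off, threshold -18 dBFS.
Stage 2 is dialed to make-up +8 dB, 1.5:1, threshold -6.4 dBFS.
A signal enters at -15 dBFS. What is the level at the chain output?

-9 dBFS

Stage 1: -15 dBFS is 3 dB over -18 dBFS; at 3:1 that becomes 1 dB over, giving -17 dBFS.
Stage 2: -17 dBFS is at or below the -6.4 dBFS threshold — no compression; make-up brings it to -9 dBFS.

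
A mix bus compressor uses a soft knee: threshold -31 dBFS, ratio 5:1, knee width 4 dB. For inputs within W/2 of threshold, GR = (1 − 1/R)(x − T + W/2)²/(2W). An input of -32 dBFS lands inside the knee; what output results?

-32.1 dBFS

x − T + W/2 = -32 − (-31) + 2 = 1.
GR = (1 − 1/5) × 1² / 8 = 0.8 × 1 / 8 = 0.1 dB.
Output = -32 − 0.1 = -32.1 dBFS.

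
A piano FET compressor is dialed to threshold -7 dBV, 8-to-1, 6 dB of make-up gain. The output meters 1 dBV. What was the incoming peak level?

Stripping the +6 dB make-up gives -5 dBV at the gain stage.
The compressed level sits -5 − (-7) = 2 dB over threshold.
Before 8:1 compression the overshoot was 2 × 8 = 16 dB, so input = -7 + 16 = 9 dBV.

9 dBV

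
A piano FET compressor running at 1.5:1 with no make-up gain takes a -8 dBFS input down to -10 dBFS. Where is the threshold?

-14 dBFS

Input is 6 dB above T (since output overshoot × R = input overshoot: (-10 − T)·1.5 = -8 − T gives T = -14 dBFS).
Check: -14 + (-8 − (-14))/1.5 = -14 + 4 = -10 dBFS. ✓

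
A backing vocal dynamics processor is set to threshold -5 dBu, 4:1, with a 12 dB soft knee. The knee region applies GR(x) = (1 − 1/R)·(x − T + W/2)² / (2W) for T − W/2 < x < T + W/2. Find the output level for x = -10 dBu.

x − T + W/2 = -10 − (-5) + 6 = 1.
GR = (1 − 1/4) × 1² / 24 = 0.75 × 1 / 24 = 0.03125 dB.
Output = -10 − 0.03125 = -10.03125 dBu.

-10.03125 dBu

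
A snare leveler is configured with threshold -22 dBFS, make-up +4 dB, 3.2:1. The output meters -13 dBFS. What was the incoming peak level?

Remove make-up: -13 − 4 = -17 dBFS.
The compressed level sits -17 − (-22) = 5 dB over threshold.
Input overshoot = R × output overshoot = 16 dB → input = -22 + 16 = -6 dBFS.

-6 dBFS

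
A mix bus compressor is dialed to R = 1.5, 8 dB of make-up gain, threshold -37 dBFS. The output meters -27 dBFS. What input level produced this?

Before make-up, the level was -27 − 8 = -35 dBFS.
The compressed level sits -35 − (-37) = 2 dB over threshold.
Input overshoot = R × output overshoot = 3 dB → input = -37 + 3 = -34 dBFS.

-34 dBFS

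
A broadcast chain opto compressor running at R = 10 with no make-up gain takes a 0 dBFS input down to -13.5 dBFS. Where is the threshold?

-15 dBFS

Let T be the threshold. Output overshoot = (input overshoot)/R, so -13.5 − T = (0 − T)/10.
10·(-13.5 − T) = 0 − T → 9·T = -135 − 0 = -135.
T = -135/9 = -15 dBFS.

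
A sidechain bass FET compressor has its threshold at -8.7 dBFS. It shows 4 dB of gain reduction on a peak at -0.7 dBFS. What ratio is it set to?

2:1

Input overshoot = -0.7 − (-8.7) = 8 dB.
Output overshoot = 8 − 4 = 4 dB.
Ratio = input overshoot / output overshoot = 8 / 4 = 2.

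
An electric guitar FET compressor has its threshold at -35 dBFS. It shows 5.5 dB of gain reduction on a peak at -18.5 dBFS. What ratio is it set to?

Input overshoot = -18.5 − (-35) = 16.5 dB.
Output overshoot = 16.5 − 5.5 = 11 dB.
Ratio = input overshoot / output overshoot = 16.5 / 11 = 1.5.

1.5:1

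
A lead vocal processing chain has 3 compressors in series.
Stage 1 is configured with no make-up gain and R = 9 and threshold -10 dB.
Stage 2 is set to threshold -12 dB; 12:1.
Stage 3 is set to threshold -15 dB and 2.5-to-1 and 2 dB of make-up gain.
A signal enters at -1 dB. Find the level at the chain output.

-11.7 dB

Stage 1: -1 dB is 9 dB over -10 dB; at 9:1 that becomes 1 dB over, giving -9 dB.
Stage 2: -9 dB is 3 dB over -12 dB; at 12:1 that becomes 0.25 dB over, giving -11.75 dB.
Stage 3: 3.25 dB above -15 dB, reduced 2.5:1 to 1.3 dB above → -13.7 dB; +2 dB make-up → -11.7 dB.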